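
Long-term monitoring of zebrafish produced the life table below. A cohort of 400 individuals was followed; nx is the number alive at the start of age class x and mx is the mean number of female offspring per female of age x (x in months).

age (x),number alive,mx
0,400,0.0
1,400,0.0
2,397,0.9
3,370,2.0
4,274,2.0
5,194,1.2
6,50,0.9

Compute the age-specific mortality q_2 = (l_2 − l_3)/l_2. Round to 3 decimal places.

lx = nx/n0 = nx/400: 1, 1, 0.9925, 0.925, 0.685, 0.485, 0.125
q_2 = (l_2 − l_3) / l_2 = (0.9925 − 0.925) / 0.9925
     = 0.0675 / 0.9925 = 0.06801… → 0.068

0.068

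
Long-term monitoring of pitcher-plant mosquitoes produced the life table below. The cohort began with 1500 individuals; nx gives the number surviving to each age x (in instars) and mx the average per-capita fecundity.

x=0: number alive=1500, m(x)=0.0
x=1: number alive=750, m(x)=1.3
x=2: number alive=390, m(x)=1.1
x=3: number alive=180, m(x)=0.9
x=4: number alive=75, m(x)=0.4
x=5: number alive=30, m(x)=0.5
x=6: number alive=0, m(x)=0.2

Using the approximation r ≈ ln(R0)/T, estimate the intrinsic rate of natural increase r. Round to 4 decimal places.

lx = nx/n0 = nx/1500: 1, 0.5, 0.26, 0.12, 0.05, 0.02, 0
R0 = Σ lx·mx = 0 + 0.65 + 0.286 + 0.108 + 0.02 + 0.01 + 0 = 1.074
Σ x·lx·mx = 1.676; T = 1.676/1.074 = 1.56052…
r ≈ ln(R0)/T = ln(1.074)/1.56052… = 0.045748… → 0.0457

0.0457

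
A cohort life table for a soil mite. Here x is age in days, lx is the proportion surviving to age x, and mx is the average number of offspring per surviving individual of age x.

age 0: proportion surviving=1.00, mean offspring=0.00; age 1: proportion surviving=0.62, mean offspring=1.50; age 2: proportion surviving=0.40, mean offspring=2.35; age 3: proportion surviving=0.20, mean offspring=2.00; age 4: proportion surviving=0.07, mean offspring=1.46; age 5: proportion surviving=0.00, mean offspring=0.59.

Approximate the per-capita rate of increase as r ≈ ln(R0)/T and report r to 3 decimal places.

0.464

R0 = Σ lx·mx = 0 + 0.93 + 0.94 + 0.4 + 0.1022 + 0 = 2.3722
Σ x·lx·mx = 4.4188; T = 4.4188/2.3722 = 1.86274…
r ≈ ln(R0)/T = ln(2.3722)/1.86274… = 0.46373… → 0.464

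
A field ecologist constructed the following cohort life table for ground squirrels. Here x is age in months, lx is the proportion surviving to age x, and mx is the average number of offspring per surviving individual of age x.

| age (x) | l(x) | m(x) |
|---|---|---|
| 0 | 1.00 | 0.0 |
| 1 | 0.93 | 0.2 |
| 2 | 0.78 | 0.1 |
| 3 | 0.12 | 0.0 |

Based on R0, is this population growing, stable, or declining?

declining

R0 = Σ lx·mx = 0 + 0.186 + 0.078 + 0 = 0.264
R0 < 1, so the population is declining.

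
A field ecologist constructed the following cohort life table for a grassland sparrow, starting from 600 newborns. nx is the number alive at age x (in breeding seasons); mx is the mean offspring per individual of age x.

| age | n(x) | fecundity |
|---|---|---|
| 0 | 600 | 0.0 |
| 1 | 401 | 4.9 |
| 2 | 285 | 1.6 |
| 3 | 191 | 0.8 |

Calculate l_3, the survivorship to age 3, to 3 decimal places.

0.318

l_3 = n_3/n_0 = 191/600 = 0.318333… → 0.318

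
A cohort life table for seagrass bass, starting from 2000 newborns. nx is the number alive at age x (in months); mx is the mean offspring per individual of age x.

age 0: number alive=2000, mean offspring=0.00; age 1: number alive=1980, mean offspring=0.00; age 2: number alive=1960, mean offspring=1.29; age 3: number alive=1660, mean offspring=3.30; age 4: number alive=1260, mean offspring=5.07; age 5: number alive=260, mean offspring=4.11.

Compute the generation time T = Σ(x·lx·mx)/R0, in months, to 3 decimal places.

lx = nx/n0 = nx/2000: 1, 0.99, 0.98, 0.83, 0.63, 0.13
lx·mx: 0, 0, 1.2642, 2.739, 3.1941, 0.5343 → R0 = 7.7316
x·lx·mx: 0, 0, 2.5284, 8.217, 12.7764, 2.6715 → Σ = 26.1933
T = 26.1933 / 7.7316 = 3.387824… → 3.388

3.388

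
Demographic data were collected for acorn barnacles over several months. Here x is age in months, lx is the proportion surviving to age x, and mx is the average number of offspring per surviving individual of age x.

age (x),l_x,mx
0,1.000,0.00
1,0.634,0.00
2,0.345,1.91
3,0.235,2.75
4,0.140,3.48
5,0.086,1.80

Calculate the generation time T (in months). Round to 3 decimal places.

3.071

lx·mx: 0, 0, 0.65895, 0.64625, 0.4872, 0.1548 → R0 = 1.9472
x·lx·mx: 0, 0, 1.3179, 1.93875, 1.9488, 0.774 → Σ = 5.97945
T = 5.97945 / 1.9472 = 3.070794… → 3.071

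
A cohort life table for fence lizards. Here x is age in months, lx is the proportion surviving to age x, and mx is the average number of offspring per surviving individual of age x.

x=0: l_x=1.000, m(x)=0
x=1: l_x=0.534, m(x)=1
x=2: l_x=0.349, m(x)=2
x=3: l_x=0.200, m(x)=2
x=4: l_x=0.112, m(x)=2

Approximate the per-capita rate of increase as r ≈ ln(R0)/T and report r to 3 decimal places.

R0 = Σ lx·mx = 0 + 0.534 + 0.698 + 0.4 + 0.224 = 1.856
Σ x·lx·mx = 4.026; T = 4.026/1.856 = 2.16918…
r ≈ ln(R0)/T = ln(1.856)/2.16918… = 0.2851… → 0.285

0.285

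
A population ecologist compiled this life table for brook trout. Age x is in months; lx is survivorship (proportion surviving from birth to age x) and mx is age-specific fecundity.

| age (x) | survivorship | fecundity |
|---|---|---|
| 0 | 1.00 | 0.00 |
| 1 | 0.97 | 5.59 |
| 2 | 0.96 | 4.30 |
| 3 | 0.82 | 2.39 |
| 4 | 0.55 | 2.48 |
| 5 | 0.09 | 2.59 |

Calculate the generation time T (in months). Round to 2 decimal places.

2.00

lx·mx: 0, 5.4223, 4.128, 1.9598, 1.364, 0.2331 → R0 = 13.1072
x·lx·mx: 0, 5.4223, 8.256, 5.8794, 5.456, 1.1655 → Σ = 26.1792
T = 26.1792 / 13.1072 = 1.997314… → 2.00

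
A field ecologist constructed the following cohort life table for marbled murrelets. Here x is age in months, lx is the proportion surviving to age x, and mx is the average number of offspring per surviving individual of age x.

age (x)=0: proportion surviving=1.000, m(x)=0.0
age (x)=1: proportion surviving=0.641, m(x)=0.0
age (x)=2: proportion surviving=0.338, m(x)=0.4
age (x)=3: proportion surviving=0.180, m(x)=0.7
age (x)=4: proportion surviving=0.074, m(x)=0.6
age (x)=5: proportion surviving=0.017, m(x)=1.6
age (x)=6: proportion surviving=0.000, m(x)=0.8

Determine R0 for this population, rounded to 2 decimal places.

lx·mx by age: 0, 0, 0.1352, 0.126, 0.0444, 0.0272, 0
R0 = Σ lx·mx = 0.3328 → 0.33

0.33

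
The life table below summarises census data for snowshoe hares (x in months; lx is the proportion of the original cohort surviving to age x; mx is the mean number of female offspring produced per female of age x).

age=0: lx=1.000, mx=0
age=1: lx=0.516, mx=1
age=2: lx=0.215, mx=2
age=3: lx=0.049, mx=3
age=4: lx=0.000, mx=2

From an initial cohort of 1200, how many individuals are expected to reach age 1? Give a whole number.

Expected survivors = N0 · l_1 = 1200 × 0.516 = 619.2 → 619

619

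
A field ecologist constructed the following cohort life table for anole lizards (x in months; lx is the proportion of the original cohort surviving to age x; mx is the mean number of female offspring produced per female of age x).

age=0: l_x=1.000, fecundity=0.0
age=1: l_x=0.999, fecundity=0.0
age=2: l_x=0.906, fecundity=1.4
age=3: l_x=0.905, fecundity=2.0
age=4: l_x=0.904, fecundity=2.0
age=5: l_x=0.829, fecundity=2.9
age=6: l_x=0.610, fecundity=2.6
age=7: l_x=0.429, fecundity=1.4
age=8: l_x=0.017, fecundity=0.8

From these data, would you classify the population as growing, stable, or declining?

R0 = Σ lx·mx = 0 + 0 + 1.2684 + 1.81 + 1.808 + 2.4041 + 1.586 + 0.6006 + 0.0136 = 9.4907
R0 > 1, so the population is growing.

growing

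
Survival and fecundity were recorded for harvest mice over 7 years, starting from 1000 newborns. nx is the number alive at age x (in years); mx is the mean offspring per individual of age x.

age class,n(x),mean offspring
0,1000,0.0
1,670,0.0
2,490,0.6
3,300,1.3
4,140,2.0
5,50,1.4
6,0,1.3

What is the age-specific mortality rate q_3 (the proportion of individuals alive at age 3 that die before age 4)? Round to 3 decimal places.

lx = nx/n0 = nx/1000: 1, 0.67, 0.49, 0.3, 0.14, 0.05, 0
q_3 = (l_3 − l_4) / l_3 = (0.3 − 0.14) / 0.3
     = 0.16 / 0.3 = 0.533333… → 0.533

0.533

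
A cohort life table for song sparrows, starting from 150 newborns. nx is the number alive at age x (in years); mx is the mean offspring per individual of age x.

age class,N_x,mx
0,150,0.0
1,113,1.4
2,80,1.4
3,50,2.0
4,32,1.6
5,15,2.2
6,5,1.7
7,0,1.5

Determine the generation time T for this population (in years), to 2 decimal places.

2.38

lx = nx/n0 = nx/150: 1, 0.75333…, 0.53333…, 0.33333…, 0.21333…, 0.1, 0.03333…, 0
lx·mx: 0, 1.054667…, 0.746667…, 0.666667…, 0.341333…, 0.22, 0.056667…, 0 → R0 = 3.086…
x·lx·mx: 0, 1.054667…, 1.493333…, 2…, 1.365333…, 1.1, 0.34…, 0 → Σ = 7.353333…
T = 7.353333… / 3.086… = 2.382804… → 2.38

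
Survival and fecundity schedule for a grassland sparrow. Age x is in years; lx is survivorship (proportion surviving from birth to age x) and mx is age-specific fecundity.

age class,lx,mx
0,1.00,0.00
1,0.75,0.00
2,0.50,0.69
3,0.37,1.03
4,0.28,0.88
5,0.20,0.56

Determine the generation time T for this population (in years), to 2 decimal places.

lx·mx: 0, 0, 0.345, 0.3811, 0.2464, 0.112 → R0 = 1.0845
x·lx·mx: 0, 0, 0.69, 1.1433, 0.9856, 0.56 → Σ = 3.3789
T = 3.3789 / 1.0845 = 3.115629… → 3.12

3.12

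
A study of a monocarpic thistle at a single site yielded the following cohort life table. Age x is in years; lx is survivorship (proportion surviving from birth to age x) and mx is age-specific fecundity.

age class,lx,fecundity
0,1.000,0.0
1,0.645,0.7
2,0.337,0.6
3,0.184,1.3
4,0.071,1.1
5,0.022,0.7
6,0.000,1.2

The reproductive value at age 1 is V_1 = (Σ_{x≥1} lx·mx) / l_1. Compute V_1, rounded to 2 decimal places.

lx·mx for x ≥ 1: 0.4515, 0.2022, 0.2392, 0.0781, 0.0154, 0 → sum = 0.9864
V_1 = 0.9864 / l_1 = 0.9864 / 0.645 = 1.529302… → 1.53

1.53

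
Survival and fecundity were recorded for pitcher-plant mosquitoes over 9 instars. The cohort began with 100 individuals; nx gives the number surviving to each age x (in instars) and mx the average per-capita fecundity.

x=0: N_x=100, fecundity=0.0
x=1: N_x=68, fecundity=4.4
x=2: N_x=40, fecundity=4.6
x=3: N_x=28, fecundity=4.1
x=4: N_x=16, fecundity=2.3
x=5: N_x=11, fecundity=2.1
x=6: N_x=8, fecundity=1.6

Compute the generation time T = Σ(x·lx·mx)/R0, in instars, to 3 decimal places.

lx = nx/n0 = nx/100: 1, 0.68, 0.4, 0.28, 0.16, 0.11, 0.08
lx·mx: 0, 2.992, 1.84, 1.148, 0.368, 0.231, 0.128 → R0 = 6.707
x·lx·mx: 0, 2.992, 3.68, 3.444, 1.472, 1.155, 0.768 → Σ = 13.511
T = 13.511 / 6.707 = 2.014463… → 2.014

2.014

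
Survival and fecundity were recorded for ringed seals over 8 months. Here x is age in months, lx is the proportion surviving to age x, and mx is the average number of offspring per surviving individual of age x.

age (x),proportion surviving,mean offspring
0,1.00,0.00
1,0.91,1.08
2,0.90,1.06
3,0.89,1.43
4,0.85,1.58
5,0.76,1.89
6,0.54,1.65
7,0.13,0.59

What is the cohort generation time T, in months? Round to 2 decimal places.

3.61

lx·mx: 0, 0.9828, 0.954, 1.2727, 1.343, 1.4364, 0.891, 0.0767 → R0 = 6.9566
x·lx·mx: 0, 0.9828, 1.908, 3.8181, 5.372, 7.182, 5.346, 0.5369 → Σ = 25.1458
T = 25.1458 / 6.9566 = 3.614668… → 3.61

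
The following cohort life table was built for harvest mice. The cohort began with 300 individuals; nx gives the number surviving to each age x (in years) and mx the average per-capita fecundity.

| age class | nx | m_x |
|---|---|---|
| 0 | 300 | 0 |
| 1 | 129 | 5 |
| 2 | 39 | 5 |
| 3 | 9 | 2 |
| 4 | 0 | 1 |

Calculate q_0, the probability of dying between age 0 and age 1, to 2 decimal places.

lx = nx/n0 = nx/300: 1, 0.43, 0.13, 0.03, 0
q_0 = (l_0 − l_1) / l_0 = (1 − 0.43) / 1
     = 0.57 / 1 = 0.57 → 0.57

0.57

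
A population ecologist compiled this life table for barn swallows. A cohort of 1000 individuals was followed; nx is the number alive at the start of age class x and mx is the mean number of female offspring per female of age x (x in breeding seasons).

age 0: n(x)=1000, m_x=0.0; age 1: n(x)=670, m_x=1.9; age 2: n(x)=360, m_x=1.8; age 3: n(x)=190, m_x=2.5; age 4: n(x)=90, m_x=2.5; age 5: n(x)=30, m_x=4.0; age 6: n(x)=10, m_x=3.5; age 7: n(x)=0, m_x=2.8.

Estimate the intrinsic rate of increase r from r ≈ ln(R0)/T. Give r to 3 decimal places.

lx = nx/n0 = nx/1000: 1, 0.67, 0.36, 0.19, 0.09, 0.03, 0.01, 0
R0 = Σ lx·mx = 0 + 1.273 + 0.648 + 0.475 + 0.225 + 0.12 + 0.035 + 0 = 2.776
Σ x·lx·mx = 5.704; T = 5.704/2.776 = 2.05476…
r ≈ ln(R0)/T = ln(2.776)/2.05476… = 0.4969… → 0.497

0.497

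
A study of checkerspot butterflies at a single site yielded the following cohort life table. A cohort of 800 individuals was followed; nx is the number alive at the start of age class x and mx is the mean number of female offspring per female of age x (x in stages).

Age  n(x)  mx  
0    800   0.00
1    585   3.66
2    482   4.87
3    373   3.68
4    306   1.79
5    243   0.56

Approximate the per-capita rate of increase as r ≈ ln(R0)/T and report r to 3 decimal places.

lx = nx/n0 = nx/800: 1, 0.73125, 0.6025, 0.46625, 0.3825, 0.30375
R0 = Σ lx·mx = 0 + 2.67638… + 2.93418… + 1.7158… + 0.68468… + 0.1701… = 8.181125…
Σ x·lx·mx = 17.281325…; T = 17.281325…/8.181125… = 2.11234…
r ≈ ln(R0)/T = ln(8.181125…)/2.11234… = 0.99502… → 0.995

0.995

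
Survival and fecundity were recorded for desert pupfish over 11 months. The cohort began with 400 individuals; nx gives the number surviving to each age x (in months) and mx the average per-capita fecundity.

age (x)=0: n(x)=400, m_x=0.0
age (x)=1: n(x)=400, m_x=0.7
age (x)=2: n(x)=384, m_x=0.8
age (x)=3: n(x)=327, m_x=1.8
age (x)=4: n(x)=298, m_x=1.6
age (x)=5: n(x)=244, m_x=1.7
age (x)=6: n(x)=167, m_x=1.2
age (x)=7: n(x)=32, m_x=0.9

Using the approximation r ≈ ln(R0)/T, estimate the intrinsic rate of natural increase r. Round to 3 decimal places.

0.499

lx = nx/n0 = nx/400: 1, 1, 0.96, 0.8175, 0.745, 0.61, 0.4175, 0.08
R0 = Σ lx·mx = 0 + 0.7 + 0.768 + 1.4715 + 1.192 + 1.037 + 0.501 + 0.072 = 5.7415
Σ x·lx·mx = 20.1135; T = 20.1135/5.7415 = 3.50318…
r ≈ ln(R0)/T = ln(5.7415)/3.50318… = 0.4989… → 0.499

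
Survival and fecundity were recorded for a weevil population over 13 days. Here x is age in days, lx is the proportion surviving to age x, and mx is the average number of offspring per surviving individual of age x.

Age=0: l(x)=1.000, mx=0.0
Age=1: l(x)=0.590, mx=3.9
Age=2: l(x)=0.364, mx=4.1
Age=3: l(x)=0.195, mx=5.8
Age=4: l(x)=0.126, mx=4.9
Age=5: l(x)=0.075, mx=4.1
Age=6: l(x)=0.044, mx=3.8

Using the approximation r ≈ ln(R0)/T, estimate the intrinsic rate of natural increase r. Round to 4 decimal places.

R0 = Σ lx·mx = 0 + 2.301 + 1.4924 + 1.131 + 0.6174 + 0.3075 + 0.1672 = 6.0165
Σ x·lx·mx = 13.6891; T = 13.6891/6.0165 = 2.27526…
r ≈ ln(R0)/T = ln(6.0165)/2.27526… = 0.788704… → 0.7887

0.7887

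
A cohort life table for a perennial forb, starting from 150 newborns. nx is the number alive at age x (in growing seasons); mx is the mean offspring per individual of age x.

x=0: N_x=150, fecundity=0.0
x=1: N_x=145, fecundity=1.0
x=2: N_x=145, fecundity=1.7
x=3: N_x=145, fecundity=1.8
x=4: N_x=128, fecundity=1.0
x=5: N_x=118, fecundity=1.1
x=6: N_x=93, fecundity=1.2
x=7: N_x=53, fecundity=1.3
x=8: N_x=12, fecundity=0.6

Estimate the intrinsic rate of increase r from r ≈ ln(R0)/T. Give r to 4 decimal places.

0.5765

lx = nx/n0 = nx/150: 1, 0.96667…, 0.96667…, 0.96667…, 0.85333…, 0.78667…, 0.62, 0.35333…, 0.08
R0 = Σ lx·mx = 0 + 0.96667… + 1.64333… + 1.74… + 0.85333… + 0.86533… + 0.744 + 0.45933… + 0.048 = 7.32…
Σ x·lx·mx = 25.276667…; T = 25.276667…/7.32… = 3.4531…
r ≈ ln(R0)/T = ln(7.32…)/3.4531… = 0.576471… → 0.5765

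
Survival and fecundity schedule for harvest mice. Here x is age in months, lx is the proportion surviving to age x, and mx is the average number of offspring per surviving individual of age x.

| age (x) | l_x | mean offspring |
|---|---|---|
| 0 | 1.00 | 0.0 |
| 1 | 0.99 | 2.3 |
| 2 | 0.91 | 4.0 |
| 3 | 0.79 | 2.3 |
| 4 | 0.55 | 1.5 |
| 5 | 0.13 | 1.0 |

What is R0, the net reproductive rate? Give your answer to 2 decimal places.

8.69

lx·mx by age: 0, 2.277, 3.64, 1.817, 0.825, 0.13
R0 = Σ lx·mx = 8.689 → 8.69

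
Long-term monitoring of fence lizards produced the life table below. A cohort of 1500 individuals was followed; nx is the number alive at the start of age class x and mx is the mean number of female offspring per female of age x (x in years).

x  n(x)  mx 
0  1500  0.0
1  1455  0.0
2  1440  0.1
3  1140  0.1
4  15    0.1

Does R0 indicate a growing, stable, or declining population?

lx = nx/n0 = nx/1500: 1, 0.97, 0.96, 0.76, 0.01
R0 = Σ lx·mx = 0 + 0 + 0.096 + 0.076 + 0.001 = 0.173
R0 < 1, so the population is declining.

declining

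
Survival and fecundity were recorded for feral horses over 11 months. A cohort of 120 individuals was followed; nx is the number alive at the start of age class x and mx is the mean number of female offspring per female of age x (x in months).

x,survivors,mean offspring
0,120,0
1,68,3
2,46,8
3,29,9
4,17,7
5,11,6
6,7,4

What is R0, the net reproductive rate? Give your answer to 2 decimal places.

lx = nx/n0 = nx/120: 1, 0.56667…, 0.38333…, 0.24167…, 0.14167…, 0.09167…, 0.05833…
lx·mx by age: 0, 1.7…, 3.066667…, 2.175…, 0.991667…, 0.55…, 0.233333…
R0 = Σ lx·mx = 8.716667… → 8.72

8.72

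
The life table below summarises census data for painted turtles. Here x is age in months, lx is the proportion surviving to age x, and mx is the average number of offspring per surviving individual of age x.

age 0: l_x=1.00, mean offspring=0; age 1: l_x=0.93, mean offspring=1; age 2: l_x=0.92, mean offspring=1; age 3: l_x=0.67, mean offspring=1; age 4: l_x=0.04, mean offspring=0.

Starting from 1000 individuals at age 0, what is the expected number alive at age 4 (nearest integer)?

Expected survivors = N0 · l_4 = 1000 × 0.04 = 40 → 40

40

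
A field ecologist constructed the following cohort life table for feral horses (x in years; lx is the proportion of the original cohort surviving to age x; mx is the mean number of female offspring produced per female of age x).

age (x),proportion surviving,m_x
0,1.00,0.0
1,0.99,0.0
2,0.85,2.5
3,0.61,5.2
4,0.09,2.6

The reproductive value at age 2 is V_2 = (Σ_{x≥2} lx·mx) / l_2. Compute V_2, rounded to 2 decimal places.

6.51

lx·mx for x ≥ 2: 2.125, 3.172, 0.234 → sum = 5.531
V_2 = 5.531 / l_2 = 5.531 / 0.85 = 6.507059… → 6.51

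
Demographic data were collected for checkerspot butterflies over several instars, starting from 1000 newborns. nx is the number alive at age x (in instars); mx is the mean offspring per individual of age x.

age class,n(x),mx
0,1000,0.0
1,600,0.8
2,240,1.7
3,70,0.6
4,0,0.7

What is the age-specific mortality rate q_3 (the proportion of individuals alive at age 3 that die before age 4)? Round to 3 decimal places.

1.000

lx = nx/n0 = nx/1000: 1, 0.6, 0.24, 0.07, 0
q_3 = (l_3 − l_4) / l_3 = (0.07 − 0) / 0.07
     = 0.07 / 0.07 = 1 → 1.000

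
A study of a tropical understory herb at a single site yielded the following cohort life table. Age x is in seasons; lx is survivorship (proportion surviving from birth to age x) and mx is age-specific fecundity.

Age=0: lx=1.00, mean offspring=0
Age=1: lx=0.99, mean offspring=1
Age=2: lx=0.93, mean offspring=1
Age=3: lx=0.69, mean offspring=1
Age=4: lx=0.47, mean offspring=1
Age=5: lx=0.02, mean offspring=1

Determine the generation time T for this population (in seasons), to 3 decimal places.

lx·mx: 0, 0.99, 0.93, 0.69, 0.47, 0.02 → R0 = 3.1
x·lx·mx: 0, 0.99, 1.86, 2.07, 1.88, 0.1 → Σ = 6.9
T = 6.9 / 3.1 = 2.225806… → 2.226

2.226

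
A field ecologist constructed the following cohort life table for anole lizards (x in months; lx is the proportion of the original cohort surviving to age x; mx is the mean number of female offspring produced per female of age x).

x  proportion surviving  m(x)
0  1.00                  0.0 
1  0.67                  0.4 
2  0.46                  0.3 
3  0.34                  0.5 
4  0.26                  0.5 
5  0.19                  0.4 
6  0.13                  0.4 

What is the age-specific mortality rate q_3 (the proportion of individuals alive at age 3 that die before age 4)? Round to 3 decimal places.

q_3 = (l_3 − l_4) / l_3 = (0.34 − 0.26) / 0.34
     = 0.08 / 0.34 = 0.235294… → 0.235

0.235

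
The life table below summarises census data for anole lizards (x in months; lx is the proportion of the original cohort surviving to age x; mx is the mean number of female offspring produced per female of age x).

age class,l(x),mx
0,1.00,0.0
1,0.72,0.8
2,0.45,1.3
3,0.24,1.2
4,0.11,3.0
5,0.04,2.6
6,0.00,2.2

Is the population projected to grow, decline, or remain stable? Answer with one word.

growing

R0 = Σ lx·mx = 0 + 0.576 + 0.585 + 0.288 + 0.33 + 0.104 + 0 = 1.883
R0 > 1, so the population is growing.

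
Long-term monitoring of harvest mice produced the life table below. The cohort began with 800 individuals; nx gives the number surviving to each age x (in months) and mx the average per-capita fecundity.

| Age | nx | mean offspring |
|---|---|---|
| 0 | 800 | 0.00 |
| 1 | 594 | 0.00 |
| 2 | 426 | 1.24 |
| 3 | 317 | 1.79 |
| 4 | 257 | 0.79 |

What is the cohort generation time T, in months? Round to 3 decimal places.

2.750

lx = nx/n0 = nx/800: 1, 0.7425, 0.5325, 0.39625, 0.32125
lx·mx: 0, 0, 0.6603, 0.709288…, 0.253788… → R0 = 1.623375…
x·lx·mx: 0, 0, 1.3206, 2.127863…, 1.01515… → Σ = 4.463613…
T = 4.463613… / 1.623375… = 2.749588… → 2.750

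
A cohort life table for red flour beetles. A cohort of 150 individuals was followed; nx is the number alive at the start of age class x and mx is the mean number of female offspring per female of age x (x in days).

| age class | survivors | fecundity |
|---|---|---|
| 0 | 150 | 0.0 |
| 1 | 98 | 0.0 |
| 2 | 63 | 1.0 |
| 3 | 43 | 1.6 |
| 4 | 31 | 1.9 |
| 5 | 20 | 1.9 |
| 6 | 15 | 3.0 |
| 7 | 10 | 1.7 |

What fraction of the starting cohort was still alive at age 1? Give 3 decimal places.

l_1 = n_1/n_0 = 98/150 = 0.653333… → 0.653

0.653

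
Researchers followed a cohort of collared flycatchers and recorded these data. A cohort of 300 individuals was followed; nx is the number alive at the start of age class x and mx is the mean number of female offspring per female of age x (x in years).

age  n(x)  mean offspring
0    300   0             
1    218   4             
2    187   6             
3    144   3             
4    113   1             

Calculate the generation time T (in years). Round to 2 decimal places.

lx = nx/n0 = nx/300: 1, 0.72667…, 0.62333…, 0.48, 0.37667…
lx·mx: 0, 2.906667…, 3.74…, 1.44, 0.376667… → R0 = 8.463333…
x·lx·mx: 0, 2.906667…, 7.48…, 4.32, 1.506667… → Σ = 16.213333…
T = 16.213333… / 8.463333… = 1.915715… → 1.92

1.92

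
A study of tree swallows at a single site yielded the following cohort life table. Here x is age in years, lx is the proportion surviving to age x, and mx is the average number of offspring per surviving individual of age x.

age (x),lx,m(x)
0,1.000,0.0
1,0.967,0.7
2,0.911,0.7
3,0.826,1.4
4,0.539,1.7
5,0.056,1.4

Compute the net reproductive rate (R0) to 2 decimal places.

lx·mx by age: 0, 0.6769, 0.6377, 1.1564, 0.9163, 0.0784
R0 = Σ lx·mx = 3.4657 → 3.47

3.47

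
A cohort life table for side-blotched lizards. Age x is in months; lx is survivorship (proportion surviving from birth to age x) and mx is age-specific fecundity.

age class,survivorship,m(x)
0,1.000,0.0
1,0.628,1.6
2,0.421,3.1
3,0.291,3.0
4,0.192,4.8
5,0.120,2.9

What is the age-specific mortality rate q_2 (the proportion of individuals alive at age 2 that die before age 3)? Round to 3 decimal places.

q_2 = (l_2 − l_3) / l_2 = (0.421 − 0.291) / 0.421
     = 0.13 / 0.421 = 0.308789… → 0.309

0.309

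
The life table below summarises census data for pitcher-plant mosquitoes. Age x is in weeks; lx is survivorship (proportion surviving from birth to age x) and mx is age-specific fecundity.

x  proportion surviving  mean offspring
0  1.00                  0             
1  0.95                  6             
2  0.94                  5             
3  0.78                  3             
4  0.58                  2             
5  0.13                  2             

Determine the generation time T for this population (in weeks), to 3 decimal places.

lx·mx: 0, 5.7, 4.7, 2.34, 1.16, 0.26 → R0 = 14.16
x·lx·mx: 0, 5.7, 9.4, 7.02, 4.64, 1.3 → Σ = 28.06
T = 28.06 / 14.16 = 1.981638… → 1.982

1.982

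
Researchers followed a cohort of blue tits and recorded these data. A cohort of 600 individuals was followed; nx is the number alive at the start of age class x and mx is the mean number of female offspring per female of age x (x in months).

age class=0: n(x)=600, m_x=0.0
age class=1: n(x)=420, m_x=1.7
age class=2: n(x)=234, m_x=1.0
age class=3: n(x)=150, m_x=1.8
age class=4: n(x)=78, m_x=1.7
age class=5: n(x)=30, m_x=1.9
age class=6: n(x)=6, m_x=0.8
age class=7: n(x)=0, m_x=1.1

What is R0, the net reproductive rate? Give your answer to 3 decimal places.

2.354

lx = nx/n0 = nx/600: 1, 0.7, 0.39, 0.25, 0.13, 0.05, 0.01, 0
lx·mx by age: 0, 1.19, 0.39, 0.45, 0.221, 0.095, 0.008, 0
R0 = Σ lx·mx = 2.354 → 2.354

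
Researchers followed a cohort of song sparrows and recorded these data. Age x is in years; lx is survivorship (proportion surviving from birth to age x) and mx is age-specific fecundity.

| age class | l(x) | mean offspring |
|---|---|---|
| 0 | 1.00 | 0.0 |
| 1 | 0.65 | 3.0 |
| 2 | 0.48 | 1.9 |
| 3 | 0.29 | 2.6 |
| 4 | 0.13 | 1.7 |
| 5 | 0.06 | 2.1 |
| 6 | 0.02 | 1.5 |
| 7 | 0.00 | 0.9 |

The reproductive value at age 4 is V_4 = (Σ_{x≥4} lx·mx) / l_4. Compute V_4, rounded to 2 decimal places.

lx·mx for x ≥ 4: 0.221, 0.126, 0.03, 0 → sum = 0.377
V_4 = 0.377 / l_4 = 0.377 / 0.13 = 2.9 → 2.90

2.90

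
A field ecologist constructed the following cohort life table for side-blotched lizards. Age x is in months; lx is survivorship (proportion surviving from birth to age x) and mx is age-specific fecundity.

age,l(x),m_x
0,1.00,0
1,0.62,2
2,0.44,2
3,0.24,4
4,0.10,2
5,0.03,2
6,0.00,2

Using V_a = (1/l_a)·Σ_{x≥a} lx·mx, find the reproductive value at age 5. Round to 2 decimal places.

lx·mx for x ≥ 5: 0.06, 0 → sum = 0.06
V_5 = 0.06 / l_5 = 0.06 / 0.03 = 2 → 2.00

2.00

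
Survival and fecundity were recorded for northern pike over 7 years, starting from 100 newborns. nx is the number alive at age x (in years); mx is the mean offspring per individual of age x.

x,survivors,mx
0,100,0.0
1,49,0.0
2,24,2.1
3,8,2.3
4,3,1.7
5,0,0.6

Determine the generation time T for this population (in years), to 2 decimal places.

lx = nx/n0 = nx/100: 1, 0.49, 0.24, 0.08, 0.03, 0
lx·mx: 0, 0, 0.504, 0.184, 0.051, 0 → R0 = 0.739
x·lx·mx: 0, 0, 1.008, 0.552, 0.204, 0 → Σ = 1.764
T = 1.764 / 0.739 = 2.387009… → 2.39

2.39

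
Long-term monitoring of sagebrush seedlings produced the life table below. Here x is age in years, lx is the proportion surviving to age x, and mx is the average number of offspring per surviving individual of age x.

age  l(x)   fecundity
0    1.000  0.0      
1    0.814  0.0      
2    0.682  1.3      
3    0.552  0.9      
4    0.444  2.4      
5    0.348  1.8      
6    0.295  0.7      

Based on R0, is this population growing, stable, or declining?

R0 = Σ lx·mx = 0 + 0 + 0.8866 + 0.4968 + 1.0656 + 0.6264 + 0.2065 = 3.2819
R0 > 1, so the population is growing.

growing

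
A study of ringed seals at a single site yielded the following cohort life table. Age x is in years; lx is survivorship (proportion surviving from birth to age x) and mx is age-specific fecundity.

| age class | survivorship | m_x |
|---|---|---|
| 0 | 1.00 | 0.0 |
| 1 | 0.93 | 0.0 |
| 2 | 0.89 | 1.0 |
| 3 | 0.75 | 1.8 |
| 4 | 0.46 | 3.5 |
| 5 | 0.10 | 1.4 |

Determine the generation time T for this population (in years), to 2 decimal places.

lx·mx: 0, 0, 0.89, 1.35, 1.61, 0.14 → R0 = 3.99
x·lx·mx: 0, 0, 1.78, 4.05, 6.44, 0.7 → Σ = 12.97
T = 12.97 / 3.99 = 3.250627… → 3.25

3.25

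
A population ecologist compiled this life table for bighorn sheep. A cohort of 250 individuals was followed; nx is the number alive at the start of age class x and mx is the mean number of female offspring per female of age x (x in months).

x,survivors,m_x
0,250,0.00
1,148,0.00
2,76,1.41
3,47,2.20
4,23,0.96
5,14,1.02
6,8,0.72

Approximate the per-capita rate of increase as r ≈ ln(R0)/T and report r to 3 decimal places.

0.004

lx = nx/n0 = nx/250: 1, 0.592, 0.304, 0.188, 0.092, 0.056, 0.032
R0 = Σ lx·mx = 0 + 0 + 0.42864 + 0.4136 + 0.08832 + 0.05712 + 0.02304 = 1.01072
Σ x·lx·mx = 2.8752; T = 2.8752/1.01072 = 2.8447…
r ≈ ln(R0)/T = ln(1.01072)/2.8447… = 0.00375… → 0.004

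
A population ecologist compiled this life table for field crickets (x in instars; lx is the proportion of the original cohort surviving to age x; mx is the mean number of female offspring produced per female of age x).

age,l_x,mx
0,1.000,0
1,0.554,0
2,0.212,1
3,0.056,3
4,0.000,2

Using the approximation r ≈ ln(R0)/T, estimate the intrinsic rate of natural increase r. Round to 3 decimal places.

R0 = Σ lx·mx = 0 + 0 + 0.212 + 0.168 + 0 = 0.38
Σ x·lx·mx = 0.928; T = 0.928/0.38 = 2.44211…
r ≈ ln(R0)/T = ln(0.38)/2.44211… = -0.39621… → -0.396

-0.396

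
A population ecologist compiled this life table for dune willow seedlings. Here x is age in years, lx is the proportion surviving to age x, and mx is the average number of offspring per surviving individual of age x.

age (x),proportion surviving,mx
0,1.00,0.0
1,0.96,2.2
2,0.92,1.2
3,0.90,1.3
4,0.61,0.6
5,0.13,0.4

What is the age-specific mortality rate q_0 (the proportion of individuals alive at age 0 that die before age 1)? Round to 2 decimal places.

0.04

q_0 = (l_0 − l_1) / l_0 = (1 − 0.96) / 1
     = 0.04 / 1 = 0.04 → 0.04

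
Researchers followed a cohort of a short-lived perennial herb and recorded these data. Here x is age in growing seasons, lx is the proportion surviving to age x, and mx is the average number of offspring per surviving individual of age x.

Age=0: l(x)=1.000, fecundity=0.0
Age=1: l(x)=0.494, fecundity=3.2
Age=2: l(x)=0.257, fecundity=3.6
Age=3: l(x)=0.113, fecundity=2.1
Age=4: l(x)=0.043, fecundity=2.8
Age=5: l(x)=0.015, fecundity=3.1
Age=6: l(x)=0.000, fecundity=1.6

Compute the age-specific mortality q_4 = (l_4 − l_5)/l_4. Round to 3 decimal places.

0.651

q_4 = (l_4 − l_5) / l_4 = (0.043 − 0.015) / 0.043
     = 0.028 / 0.043 = 0.651163… → 0.651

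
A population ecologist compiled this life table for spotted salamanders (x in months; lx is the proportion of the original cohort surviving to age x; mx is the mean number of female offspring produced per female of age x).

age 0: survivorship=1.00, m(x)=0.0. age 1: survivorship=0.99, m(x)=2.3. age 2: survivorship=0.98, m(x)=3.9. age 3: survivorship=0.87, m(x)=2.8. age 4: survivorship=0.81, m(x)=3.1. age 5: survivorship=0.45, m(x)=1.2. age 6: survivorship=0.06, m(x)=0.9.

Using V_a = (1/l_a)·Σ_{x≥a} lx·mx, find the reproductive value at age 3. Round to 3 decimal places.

6.369

lx·mx for x ≥ 3: 2.436, 2.511, 0.54, 0.054 → sum = 5.541
V_3 = 5.541 / l_3 = 5.541 / 0.87 = 6.368966… → 6.369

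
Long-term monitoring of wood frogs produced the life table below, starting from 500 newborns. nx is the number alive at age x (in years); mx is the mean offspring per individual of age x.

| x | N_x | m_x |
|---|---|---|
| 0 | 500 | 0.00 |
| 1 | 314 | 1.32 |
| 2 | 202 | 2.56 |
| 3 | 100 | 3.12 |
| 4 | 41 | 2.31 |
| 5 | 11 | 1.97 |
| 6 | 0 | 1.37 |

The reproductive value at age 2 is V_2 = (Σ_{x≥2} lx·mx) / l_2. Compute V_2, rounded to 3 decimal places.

4.681

lx = nx/n0 = nx/500: 1, 0.628, 0.404, 0.2, 0.082, 0.022, 0
lx·mx for x ≥ 2: 1.03424, 0.624, 0.18942, 0.04334, 0 → sum = 1.891
V_2 = 1.891 / l_2 = 1.891 / 0.404 = 4.680693… → 4.681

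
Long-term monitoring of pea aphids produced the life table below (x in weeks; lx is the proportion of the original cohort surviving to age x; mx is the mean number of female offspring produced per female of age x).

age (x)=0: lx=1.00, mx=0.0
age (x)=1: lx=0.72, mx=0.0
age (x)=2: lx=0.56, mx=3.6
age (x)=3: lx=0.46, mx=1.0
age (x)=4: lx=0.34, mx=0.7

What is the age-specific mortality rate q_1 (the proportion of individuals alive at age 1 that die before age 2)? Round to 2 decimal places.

q_1 = (l_1 − l_2) / l_1 = (0.72 − 0.56) / 0.72
     = 0.16 / 0.72 = 0.222222… → 0.22

0.22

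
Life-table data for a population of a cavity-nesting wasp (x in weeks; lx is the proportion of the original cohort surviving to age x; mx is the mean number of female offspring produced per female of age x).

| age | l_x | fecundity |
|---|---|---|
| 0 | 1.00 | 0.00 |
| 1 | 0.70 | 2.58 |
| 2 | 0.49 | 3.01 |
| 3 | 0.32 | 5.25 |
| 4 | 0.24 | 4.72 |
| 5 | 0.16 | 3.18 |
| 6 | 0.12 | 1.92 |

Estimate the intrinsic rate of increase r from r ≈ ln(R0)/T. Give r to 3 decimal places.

R0 = Σ lx·mx = 0 + 1.806 + 1.4749 + 1.68 + 1.1328 + 0.5088 + 0.2304 = 6.8329
Σ x·lx·mx = 18.2534; T = 18.2534/6.8329 = 2.6714…
r ≈ ln(R0)/T = ln(6.8329)/2.6714… = 0.71938… → 0.719

0.719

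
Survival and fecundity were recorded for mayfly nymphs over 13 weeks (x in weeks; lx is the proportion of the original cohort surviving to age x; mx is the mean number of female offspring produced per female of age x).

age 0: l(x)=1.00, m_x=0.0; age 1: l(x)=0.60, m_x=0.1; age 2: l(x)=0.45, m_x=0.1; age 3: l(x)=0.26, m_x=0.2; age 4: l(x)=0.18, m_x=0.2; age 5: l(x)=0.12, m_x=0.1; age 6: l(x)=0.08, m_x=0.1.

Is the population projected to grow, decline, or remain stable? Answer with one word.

R0 = Σ lx·mx = 0 + 0.06 + 0.045 + 0.052 + 0.036 + 0.012 + 0.008 = 0.213
R0 < 1, so the population is declining.

declining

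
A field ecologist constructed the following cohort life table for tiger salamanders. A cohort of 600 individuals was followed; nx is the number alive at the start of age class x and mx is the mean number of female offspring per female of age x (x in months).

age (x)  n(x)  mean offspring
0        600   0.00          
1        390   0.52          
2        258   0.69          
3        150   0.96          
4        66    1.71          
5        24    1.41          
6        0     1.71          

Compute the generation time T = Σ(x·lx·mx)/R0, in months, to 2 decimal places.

lx = nx/n0 = nx/600: 1, 0.65, 0.43, 0.25, 0.11, 0.04, 0
lx·mx: 0, 0.338, 0.2967, 0.24, 0.1881, 0.0564, 0 → R0 = 1.1192
x·lx·mx: 0, 0.338, 0.5934, 0.72, 0.7524, 0.282, 0 → Σ = 2.6858
T = 2.6858 / 1.1192 = 2.39975… → 2.40

2.40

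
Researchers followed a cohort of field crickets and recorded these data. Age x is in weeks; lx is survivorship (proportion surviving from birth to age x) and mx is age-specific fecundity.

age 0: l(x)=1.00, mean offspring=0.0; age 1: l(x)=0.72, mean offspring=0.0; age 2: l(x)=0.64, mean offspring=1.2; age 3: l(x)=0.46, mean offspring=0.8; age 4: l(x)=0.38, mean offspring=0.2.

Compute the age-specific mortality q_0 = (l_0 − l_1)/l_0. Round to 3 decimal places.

q_0 = (l_0 − l_1) / l_0 = (1 − 0.72) / 1
     = 0.28 / 1 = 0.28 → 0.280

0.280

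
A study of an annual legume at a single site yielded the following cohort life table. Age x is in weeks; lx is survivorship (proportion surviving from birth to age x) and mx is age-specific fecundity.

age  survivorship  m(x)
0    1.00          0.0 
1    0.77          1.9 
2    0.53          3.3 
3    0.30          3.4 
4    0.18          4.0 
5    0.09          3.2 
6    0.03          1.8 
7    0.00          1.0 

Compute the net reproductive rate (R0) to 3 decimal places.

lx·mx by age: 0, 1.463, 1.749, 1.02, 0.72, 0.288, 0.054, 0
R0 = Σ lx·mx = 5.294 → 5.294

5.294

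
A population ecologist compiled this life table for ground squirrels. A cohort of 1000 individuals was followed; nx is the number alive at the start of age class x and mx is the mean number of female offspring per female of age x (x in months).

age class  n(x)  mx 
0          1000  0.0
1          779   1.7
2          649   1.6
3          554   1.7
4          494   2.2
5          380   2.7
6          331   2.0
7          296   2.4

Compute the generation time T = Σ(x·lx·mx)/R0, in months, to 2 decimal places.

3.63

lx = nx/n0 = nx/1000: 1, 0.779, 0.649, 0.554, 0.494, 0.38, 0.331, 0.296
lx·mx: 0, 1.3243, 1.0384, 0.9418, 1.0868, 1.026, 0.662, 0.7104 → R0 = 6.7897
x·lx·mx: 0, 1.3243, 2.0768, 2.8254, 4.3472, 5.13, 3.972, 4.9728 → Σ = 24.6485
T = 24.6485 / 6.7897 = 3.630278… → 3.63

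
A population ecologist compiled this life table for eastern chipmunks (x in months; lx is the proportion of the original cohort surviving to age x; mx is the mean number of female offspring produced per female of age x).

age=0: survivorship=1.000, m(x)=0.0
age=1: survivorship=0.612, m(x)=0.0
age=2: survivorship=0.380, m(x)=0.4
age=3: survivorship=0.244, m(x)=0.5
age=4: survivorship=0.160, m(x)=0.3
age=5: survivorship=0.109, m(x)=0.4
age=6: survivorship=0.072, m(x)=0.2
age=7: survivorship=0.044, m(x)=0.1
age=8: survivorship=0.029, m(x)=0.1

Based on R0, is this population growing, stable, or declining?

R0 = Σ lx·mx = 0 + 0 + 0.152 + 0.122 + 0.048 + 0.0436 + 0.0144 + 0.0044 + 0.0029 = 0.3873
R0 < 1, so the population is declining.

declining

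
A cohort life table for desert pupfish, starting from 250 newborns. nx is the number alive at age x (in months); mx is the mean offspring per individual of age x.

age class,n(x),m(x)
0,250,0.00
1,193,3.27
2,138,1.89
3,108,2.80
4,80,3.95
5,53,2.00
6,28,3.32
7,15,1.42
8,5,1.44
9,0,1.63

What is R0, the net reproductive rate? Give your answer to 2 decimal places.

6.95

lx = nx/n0 = nx/250: 1, 0.772, 0.552, 0.432, 0.32, 0.212, 0.112, 0.06, 0.02, 0
lx·mx by age: 0, 2.52444, 1.04328, 1.2096, 1.264, 0.424, 0.37184, 0.0852, 0.0288, 0
R0 = Σ lx·mx = 6.95116 → 6.95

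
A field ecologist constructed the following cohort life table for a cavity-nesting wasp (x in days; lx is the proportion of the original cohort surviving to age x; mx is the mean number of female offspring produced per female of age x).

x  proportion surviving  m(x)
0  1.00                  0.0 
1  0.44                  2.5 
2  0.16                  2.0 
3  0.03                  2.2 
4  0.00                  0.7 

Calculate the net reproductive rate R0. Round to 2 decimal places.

1.49

lx·mx by age: 0, 1.1, 0.32, 0.066, 0
R0 = Σ lx·mx = 1.486 → 1.49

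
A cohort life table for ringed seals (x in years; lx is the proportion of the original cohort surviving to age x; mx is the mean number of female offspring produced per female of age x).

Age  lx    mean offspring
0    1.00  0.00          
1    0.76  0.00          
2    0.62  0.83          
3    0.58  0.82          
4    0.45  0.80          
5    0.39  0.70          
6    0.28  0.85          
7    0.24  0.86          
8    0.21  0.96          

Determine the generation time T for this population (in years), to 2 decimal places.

lx·mx: 0, 0, 0.5146, 0.4756, 0.36, 0.273, 0.238, 0.2064, 0.2016 → R0 = 2.2692
x·lx·mx: 0, 0, 1.0292, 1.4268, 1.44, 1.365, 1.428, 1.4448, 1.6128 → Σ = 9.7466
T = 9.7466 / 2.2692 = 4.29517… → 4.30

4.30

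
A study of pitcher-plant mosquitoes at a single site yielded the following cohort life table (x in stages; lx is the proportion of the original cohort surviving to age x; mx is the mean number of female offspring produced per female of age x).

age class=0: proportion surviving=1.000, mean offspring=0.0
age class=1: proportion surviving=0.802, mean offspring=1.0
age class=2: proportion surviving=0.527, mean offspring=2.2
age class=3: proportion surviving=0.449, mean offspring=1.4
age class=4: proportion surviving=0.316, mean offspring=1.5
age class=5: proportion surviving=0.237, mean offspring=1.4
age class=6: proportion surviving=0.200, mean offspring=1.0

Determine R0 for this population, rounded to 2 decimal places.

lx·mx by age: 0, 0.802, 1.1594, 0.6286, 0.474, 0.3318, 0.2
R0 = Σ lx·mx = 3.5958 → 3.60

3.60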